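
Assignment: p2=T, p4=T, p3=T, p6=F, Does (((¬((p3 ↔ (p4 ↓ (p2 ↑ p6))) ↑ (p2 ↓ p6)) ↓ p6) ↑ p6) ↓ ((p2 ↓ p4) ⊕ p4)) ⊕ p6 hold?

F

p2 ↑ p6 = T ↑ F = T
p4 ↓ (p2 ↑ p6) = T ↓ T = F
p3 ↔ (p4 ↓ (p2 ↑ p6)) = T ↔ F = F
p2 ↓ p6 = T ↓ F = F
(p3 ↔ (p4 ↓ (p2 ↑ p6))) ↑ (p2 ↓ p6) = F ↑ F = T
¬((p3 ↔ (p4 ↓ (p2 ↑ p6))) ↑ (p2 ↓ p6)) = ¬T = F
¬((p3 ↔ (p4 ↓ (p2 ↑ p6))) ↑ (p2 ↓ p6)) ↓ p6 = F ↓ F = T
(¬((p3 ↔ (p4 ↓ (p2 ↑ p6))) ↑ (p2 ↓ p6)) ↓ p6) ↑ p6 = T ↑ F = T
p2 ↓ p4 = T ↓ T = F
(p2 ↓ p4) ⊕ p4 = F ⊕ T = T
((¬((p3 ↔ (p4 ↓ (p2 ↑ p6))) ↑ (p2 ↓ p6)) ↓ p6) ↑ p6) ↓ ((p2 ↓ p4) ⊕ p4) = T ↓ T = F
(((¬((p3 ↔ (p4 ↓ (p2 ↑ p6))) ↑ (p2 ↓ p6)) ↓ p6) ↑ p6) ↓ ((p2 ↓ p4) ⊕ p4)) ⊕ p6 = F ⊕ F = F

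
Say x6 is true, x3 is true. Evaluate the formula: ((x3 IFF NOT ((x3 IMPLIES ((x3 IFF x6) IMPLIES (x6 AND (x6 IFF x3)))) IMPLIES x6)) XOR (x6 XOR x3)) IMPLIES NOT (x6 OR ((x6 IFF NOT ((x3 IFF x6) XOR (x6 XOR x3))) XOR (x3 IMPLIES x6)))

T

x3 IFF x6 = T IFF T = T
x6 IFF x3 = T IFF T = T
x6 AND (x6 IFF x3) = T AND T = T
(x3 IFF x6) IMPLIES (x6 AND (x6 IFF x3)) = T IMPLIES T = T
x3 IMPLIES ((x3 IFF x6) IMPLIES (x6 AND (x6 IFF x3))) = T IMPLIES T = T
(x3 IMPLIES ((x3 IFF x6) IMPLIES (x6 AND (x6 IFF x3)))) IMPLIES x6 = T IMPLIES T = T
NOT ((x3 IMPLIES ((x3 IFF x6) IMPLIES (x6 AND (x6 IFF x3)))) IMPLIES x6) = NOT T = F
x3 IFF NOT ((x3 IMPLIES ((x3 IFF x6) IMPLIES (x6 AND (x6 IFF x3)))) IMPLIES x6) = T IFF F = F
x6 XOR x3 = T XOR T = F
(x3 IFF NOT ((x3 IMPLIES ((x3 IFF x6) IMPLIES (x6 AND (x6 IFF x3)))) IMPLIES x6)) XOR (x6 XOR x3) = F XOR F = F
x3 IFF x6 = T IFF T = T
x6 XOR x3 = T XOR T = F
(x3 IFF x6) XOR (x6 XOR x3) = T XOR F = T
NOT ((x3 IFF x6) XOR (x6 XOR x3)) = NOT T = F
x6 IFF NOT ((x3 IFF x6) XOR (x6 XOR x3)) = T IFF F = F
x3 IMPLIES x6 = T IMPLIES T = T
(x6 IFF NOT ((x3 IFF x6) XOR (x6 XOR x3))) XOR (x3 IMPLIES x6) = F XOR T = T
x6 OR ((x6 IFF NOT ((x3 IFF x6) XOR (x6 XOR x3))) XOR (x3 IMPLIES x6)) = T OR T = T
NOT (x6 OR ((x6 IFF NOT ((x3 IFF x6) XOR (x6 XOR x3))) XOR (x3 IMPLIES x6))) = NOT T = F
((x3 IFF NOT ((x3 IMPLIES ((x3 IFF x6) IMPLIES (x6 AND (x6 IFF x3)))) IMPLIES x6)) XOR (x6 XOR x3)) IMPLIES NOT (x6 OR ((x6 IFF NOT ((x3 IFF x6) XOR (x6 XOR x3))) XOR (x3 IMPLIES x6))) = F IMPLIES F = T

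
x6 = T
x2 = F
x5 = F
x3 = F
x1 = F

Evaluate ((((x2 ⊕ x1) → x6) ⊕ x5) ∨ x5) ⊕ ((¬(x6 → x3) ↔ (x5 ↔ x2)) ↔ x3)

x2 ⊕ x1 = F ⊕ F = F
(x2 ⊕ x1) → x6 = F → T = T
((x2 ⊕ x1) → x6) ⊕ x5 = T ⊕ F = T
(((x2 ⊕ x1) → x6) ⊕ x5) ∨ x5 = T ∨ F = T
x6 → x3 = T → F = F
¬(x6 → x3) = ¬F = T
x5 ↔ x2 = F ↔ F = T
¬(x6 → x3) ↔ (x5 ↔ x2) = T ↔ T = T
(¬(x6 → x3) ↔ (x5 ↔ x2)) ↔ x3 = T ↔ F = F
((((x2 ⊕ x1) → x6) ⊕ x5) ∨ x5) ⊕ ((¬(x6 → x3) ↔ (x5 ↔ x2)) ↔ x3) = T ⊕ F = T

T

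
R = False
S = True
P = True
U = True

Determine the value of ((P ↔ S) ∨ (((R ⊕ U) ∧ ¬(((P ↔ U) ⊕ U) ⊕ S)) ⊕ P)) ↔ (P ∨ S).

True

P ↔ S = True ↔ True = True
R ⊕ U = False ⊕ True = True
P ↔ U = True ↔ True = True
(P ↔ U) ⊕ U = True ⊕ True = False
((P ↔ U) ⊕ U) ⊕ S = False ⊕ True = True
¬(((P ↔ U) ⊕ U) ⊕ S) = ¬True = False
(R ⊕ U) ∧ ¬(((P ↔ U) ⊕ U) ⊕ S) = True ∧ False = False
((R ⊕ U) ∧ ¬(((P ↔ U) ⊕ U) ⊕ S)) ⊕ P = False ⊕ True = True
(P ↔ S) ∨ (((R ⊕ U) ∧ ¬(((P ↔ U) ⊕ U) ⊕ S)) ⊕ P) = True ∨ True = True
P ∨ S = True ∨ True = True
((P ↔ S) ∨ (((R ⊕ U) ∧ ¬(((P ↔ U) ⊕ U) ⊕ S)) ⊕ P)) ↔ (P ∨ S) = True ↔ True = True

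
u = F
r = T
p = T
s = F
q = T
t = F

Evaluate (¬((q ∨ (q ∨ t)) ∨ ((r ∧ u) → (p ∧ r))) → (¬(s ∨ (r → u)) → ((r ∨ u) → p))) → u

q ∨ t = T ∨ F = T
q ∨ (q ∨ t) = T ∨ T = T
r ∧ u = T ∧ F = F
p ∧ r = T ∧ T = T
(r ∧ u) → (p ∧ r) = F → T = T
(q ∨ (q ∨ t)) ∨ ((r ∧ u) → (p ∧ r)) = T ∨ T = T
¬((q ∨ (q ∨ t)) ∨ ((r ∧ u) → (p ∧ r))) = ¬T = F
r → u = T → F = F
s ∨ (r → u) = F ∨ F = F
¬(s ∨ (r → u)) = ¬F = T
r ∨ u = T ∨ F = T
(r ∨ u) → p = T → T = T
¬(s ∨ (r → u)) → ((r ∨ u) → p) = T → T = T
¬((q ∨ (q ∨ t)) ∨ ((r ∧ u) → (p ∧ r))) → (¬(s ∨ (r → u)) → ((r ∨ u) → p)) = F → T = T
(¬((q ∨ (q ∨ t)) ∨ ((r ∧ u) → (p ∧ r))) → (¬(s ∨ (r → u)) → ((r ∨ u) → p))) → u = T → F = F

F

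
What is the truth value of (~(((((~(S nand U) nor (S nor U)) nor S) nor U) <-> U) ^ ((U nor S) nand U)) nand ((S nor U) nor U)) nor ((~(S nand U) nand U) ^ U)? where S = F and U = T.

S nand U = F nand T = T
~(S nand U) = ~T = F
S nor U = F nor T = F
~(S nand U) nor (S nor U) = F nor F = T
(~(S nand U) nor (S nor U)) nor S = T nor F = F
((~(S nand U) nor (S nor U)) nor S) nor U = F nor T = F
(((~(S nand U) nor (S nor U)) nor S) nor U) <-> U = F <-> T = F
U nor S = T nor F = F
(U nor S) nand U = F nand T = T
((((~(S nand U) nor (S nor U)) nor S) nor U) <-> U) ^ ((U nor S) nand U) = F ^ T = T
~(((((~(S nand U) nor (S nor U)) nor S) nor U) <-> U) ^ ((U nor S) nand U)) = ~T = F
S nor U = F nor T = F
(S nor U) nor U = F nor T = F
~(((((~(S nand U) nor (S nor U)) nor S) nor U) <-> U) ^ ((U nor S) nand U)) nand ((S nor U) nor U) = F nand F = T
S nand U = F nand T = T
~(S nand U) = ~T = F
~(S nand U) nand U = F nand T = T
(~(S nand U) nand U) ^ U = T ^ T = F
(~(((((~(S nand U) nor (S nor U)) nor S) nor U) <-> U) ^ ((U nor S) nand U)) nand ((S nor U) nor U)) nor ((~(S nand U) nand U) ^ U) = T nor F = F

F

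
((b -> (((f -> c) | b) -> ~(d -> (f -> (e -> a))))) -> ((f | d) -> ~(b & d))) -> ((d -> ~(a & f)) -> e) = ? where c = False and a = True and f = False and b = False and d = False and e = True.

Substituting c=False, a=True, f=False, b=False, d=False, e=True:
f -> c = False -> False = True
(f -> c) | b = True | False = True
e -> a = True -> True = True
f -> (e -> a) = False -> True = True
d -> (f -> (e -> a)) = False -> True = True
~(d -> (f -> (e -> a))) = ~True = False
((f -> c) | b) -> ~(d -> (f -> (e -> a))) = True -> False = False
b -> (((f -> c) | b) -> ~(d -> (f -> (e -> a)))) = False -> False = True
f | d = False | False = False
b & d = False & False = False
~(b & d) = ~False = True
(f | d) -> ~(b & d) = False -> True = True
(b -> (((f -> c) | b) -> ~(d -> (f -> (e -> a))))) -> ((f | d) -> ~(b & d)) = True -> True = True
a & f = True & False = False
~(a & f) = ~False = True
d -> ~(a & f) = False -> True = True
(d -> ~(a & f)) -> e = True -> True = True
((b -> (((f -> c) | b) -> ~(d -> (f -> (e -> a))))) -> ((f | d) -> ~(b & d))) -> ((d -> ~(a & f)) -> e) = True -> True = True

True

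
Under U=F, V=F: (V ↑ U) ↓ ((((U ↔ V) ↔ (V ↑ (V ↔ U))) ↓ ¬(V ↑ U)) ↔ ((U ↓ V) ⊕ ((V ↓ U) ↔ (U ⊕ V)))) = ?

Substituting U=F, V=F:
V ↑ U = F ↑ F = T
U ↔ V = F ↔ F = T
V ↔ U = F ↔ F = T
V ↑ (V ↔ U) = F ↑ T = T
(U ↔ V) ↔ (V ↑ (V ↔ U)) = T ↔ T = T
V ↑ U = F ↑ F = T
¬(V ↑ U) = ¬T = F
((U ↔ V) ↔ (V ↑ (V ↔ U))) ↓ ¬(V ↑ U) = T ↓ F = F
U ↓ V = F ↓ F = T
V ↓ U = F ↓ F = T
U ⊕ V = F ⊕ F = F
(V ↓ U) ↔ (U ⊕ V) = T ↔ F = F
(U ↓ V) ⊕ ((V ↓ U) ↔ (U ⊕ V)) = T ⊕ F = T
(((U ↔ V) ↔ (V ↑ (V ↔ U))) ↓ ¬(V ↑ U)) ↔ ((U ↓ V) ⊕ ((V ↓ U) ↔ (U ⊕ V))) = F ↔ T = F
(V ↑ U) ↓ ((((U ↔ V) ↔ (V ↑ (V ↔ U))) ↓ ¬(V ↑ U)) ↔ ((U ↓ V) ⊕ ((V ↓ U) ↔ (U ⊕ V)))) = T ↓ F = F

F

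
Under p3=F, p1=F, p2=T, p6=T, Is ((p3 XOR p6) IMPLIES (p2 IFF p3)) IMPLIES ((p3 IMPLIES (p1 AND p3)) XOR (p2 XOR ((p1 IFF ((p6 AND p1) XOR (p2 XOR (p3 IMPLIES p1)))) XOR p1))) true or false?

T

p3 XOR p6 = F XOR T = T
p2 IFF p3 = T IFF F = F
(p3 XOR p6) IMPLIES (p2 IFF p3) = T IMPLIES F = F
p1 AND p3 = F AND F = F
p3 IMPLIES (p1 AND p3) = F IMPLIES F = T
p6 AND p1 = T AND F = F
p3 IMPLIES p1 = F IMPLIES F = T
p2 XOR (p3 IMPLIES p1) = T XOR T = F
(p6 AND p1) XOR (p2 XOR (p3 IMPLIES p1)) = F XOR F = F
p1 IFF ((p6 AND p1) XOR (p2 XOR (p3 IMPLIES p1))) = F IFF F = T
(p1 IFF ((p6 AND p1) XOR (p2 XOR (p3 IMPLIES p1)))) XOR p1 = T XOR F = T
p2 XOR ((p1 IFF ((p6 AND p1) XOR (p2 XOR (p3 IMPLIES p1)))) XOR p1) = T XOR T = F
(p3 IMPLIES (p1 AND p3)) XOR (p2 XOR ((p1 IFF ((p6 AND p1) XOR (p2 XOR (p3 IMPLIES p1)))) XOR p1)) = T XOR F = T
((p3 XOR p6) IMPLIES (p2 IFF p3)) IMPLIES ((p3 IMPLIES (p1 AND p3)) XOR (p2 XOR ((p1 IFF ((p6 AND p1) XOR (p2 XOR (p3 IMPLIES p1)))) XOR p1))) = F IMPLIES T = T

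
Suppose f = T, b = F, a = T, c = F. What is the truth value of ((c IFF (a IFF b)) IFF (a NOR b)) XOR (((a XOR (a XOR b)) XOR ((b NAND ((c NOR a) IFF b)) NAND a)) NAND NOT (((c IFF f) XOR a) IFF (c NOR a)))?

Substituting f=T, b=F, a=T, c=F:
a IFF b = T IFF F = F
c IFF (a IFF b) = F IFF F = T
a NOR b = T NOR F = F
(c IFF (a IFF b)) IFF (a NOR b) = T IFF F = F
a XOR b = T XOR F = T
a XOR (a XOR b) = T XOR T = F
c NOR a = F NOR T = F
(c NOR a) IFF b = F IFF F = T
b NAND ((c NOR a) IFF b) = F NAND T = T
(b NAND ((c NOR a) IFF b)) NAND a = T NAND T = F
(a XOR (a XOR b)) XOR ((b NAND ((c NOR a) IFF b)) NAND a) = F XOR F = F
c IFF f = F IFF T = F
(c IFF f) XOR a = F XOR T = T
c NOR a = F NOR T = F
((c IFF f) XOR a) IFF (c NOR a) = T IFF F = F
NOT (((c IFF f) XOR a) IFF (c NOR a)) = NOT F = T
((a XOR (a XOR b)) XOR ((b NAND ((c NOR a) IFF b)) NAND a)) NAND NOT (((c IFF f) XOR a) IFF (c NOR a)) = F NAND T = T
((c IFF (a IFF b)) IFF (a NOR b)) XOR (((a XOR (a XOR b)) XOR ((b NAND ((c NOR a) IFF b)) NAND a)) NAND NOT (((c IFF f) XOR a) IFF (c NOR a))) = F XOR T = T

T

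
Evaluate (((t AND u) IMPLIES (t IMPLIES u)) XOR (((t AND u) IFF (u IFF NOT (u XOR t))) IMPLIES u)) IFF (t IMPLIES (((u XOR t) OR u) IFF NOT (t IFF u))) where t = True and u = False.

False

t AND u = True AND False = False
t IMPLIES u = True IMPLIES False = False
(t AND u) IMPLIES (t IMPLIES u) = False IMPLIES False = True
t AND u = True AND False = False
u XOR t = False XOR True = True
NOT (u XOR t) = NOT True = False
u IFF NOT (u XOR t) = False IFF False = True
(t AND u) IFF (u IFF NOT (u XOR t)) = False IFF True = False
((t AND u) IFF (u IFF NOT (u XOR t))) IMPLIES u = False IMPLIES False = True
((t AND u) IMPLIES (t IMPLIES u)) XOR (((t AND u) IFF (u IFF NOT (u XOR t))) IMPLIES u) = True XOR True = False
u XOR t = False XOR True = True
(u XOR t) OR u = True OR False = True
t IFF u = True IFF False = False
NOT (t IFF u) = NOT False = True
((u XOR t) OR u) IFF NOT (t IFF u) = True IFF True = True
t IMPLIES (((u XOR t) OR u) IFF NOT (t IFF u)) = True IMPLIES True = True
(((t AND u) IMPLIES (t IMPLIES u)) XOR (((t AND u) IFF (u IFF NOT (u XOR t))) IMPLIES u)) IFF (t IMPLIES (((u XOR t) OR u) IFF NOT (t IFF u))) = False IFF True = False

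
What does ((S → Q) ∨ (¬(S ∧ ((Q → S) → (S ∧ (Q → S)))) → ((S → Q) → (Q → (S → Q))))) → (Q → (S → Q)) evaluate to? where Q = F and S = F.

S → Q = F → F = T
Q → S = F → F = T
Q → S = F → F = T
S ∧ (Q → S) = F ∧ T = F
(Q → S) → (S ∧ (Q → S)) = T → F = F
S ∧ ((Q → S) → (S ∧ (Q → S))) = F ∧ F = F
¬(S ∧ ((Q → S) → (S ∧ (Q → S)))) = ¬F = T
S → Q = F → F = T
S → Q = F → F = T
Q → (S → Q) = F → T = T
(S → Q) → (Q → (S → Q)) = T → T = T
¬(S ∧ ((Q → S) → (S ∧ (Q → S)))) → ((S → Q) → (Q → (S → Q))) = T → T = T
(S → Q) ∨ (¬(S ∧ ((Q → S) → (S ∧ (Q → S)))) → ((S → Q) → (Q → (S → Q)))) = T ∨ T = T
S → Q = F → F = T
Q → (S → Q) = F → T = T
((S → Q) ∨ (¬(S ∧ ((Q → S) → (S ∧ (Q → S)))) → ((S → Q) → (Q → (S → Q))))) → (Q → (S → Q)) = T → T = T

T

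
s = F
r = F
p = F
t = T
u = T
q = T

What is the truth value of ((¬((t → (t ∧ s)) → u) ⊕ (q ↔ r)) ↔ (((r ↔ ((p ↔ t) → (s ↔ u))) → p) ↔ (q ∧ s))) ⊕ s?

T

t ∧ s = T ∧ F = F
t → (t ∧ s) = T → F = F
(t → (t ∧ s)) → u = F → T = T
¬((t → (t ∧ s)) → u) = ¬T = F
q ↔ r = T ↔ F = F
¬((t → (t ∧ s)) → u) ⊕ (q ↔ r) = F ⊕ F = F
p ↔ t = F ↔ T = F
s ↔ u = F ↔ T = F
(p ↔ t) → (s ↔ u) = F → F = T
r ↔ ((p ↔ t) → (s ↔ u)) = F ↔ T = F
(r ↔ ((p ↔ t) → (s ↔ u))) → p = F → F = T
q ∧ s = T ∧ F = F
((r ↔ ((p ↔ t) → (s ↔ u))) → p) ↔ (q ∧ s) = T ↔ F = F
(¬((t → (t ∧ s)) → u) ⊕ (q ↔ r)) ↔ (((r ↔ ((p ↔ t) → (s ↔ u))) → p) ↔ (q ∧ s)) = F ↔ F = T
((¬((t → (t ∧ s)) → u) ⊕ (q ↔ r)) ↔ (((r ↔ ((p ↔ t) → (s ↔ u))) → p) ↔ (q ∧ s))) ⊕ s = T ⊕ F = T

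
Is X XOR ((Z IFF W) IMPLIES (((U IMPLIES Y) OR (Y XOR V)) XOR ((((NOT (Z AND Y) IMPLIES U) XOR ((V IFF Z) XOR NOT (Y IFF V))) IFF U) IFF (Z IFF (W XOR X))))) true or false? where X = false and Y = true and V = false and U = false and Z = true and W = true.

false

Z IFF W = true IFF true = true
U IMPLIES Y = false IMPLIES true = true
Y XOR V = true XOR false = true
(U IMPLIES Y) OR (Y XOR V) = true OR true = true
Z AND Y = true AND true = true
NOT (Z AND Y) = NOT true = false
NOT (Z AND Y) IMPLIES U = false IMPLIES false = true
V IFF Z = false IFF true = false
Y IFF V = true IFF false = false
NOT (Y IFF V) = NOT false = true
(V IFF Z) XOR NOT (Y IFF V) = false XOR true = true
(NOT (Z AND Y) IMPLIES U) XOR ((V IFF Z) XOR NOT (Y IFF V)) = true XOR true = false
((NOT (Z AND Y) IMPLIES U) XOR ((V IFF Z) XOR NOT (Y IFF V))) IFF U = false IFF false = true
W XOR X = true XOR false = true
Z IFF (W XOR X) = true IFF true = true
(((NOT (Z AND Y) IMPLIES U) XOR ((V IFF Z) XOR NOT (Y IFF V))) IFF U) IFF (Z IFF (W XOR X)) = true IFF true = true
((U IMPLIES Y) OR (Y XOR V)) XOR ((((NOT (Z AND Y) IMPLIES U) XOR ((V IFF Z) XOR NOT (Y IFF V))) IFF U) IFF (Z IFF (W XOR X))) = true XOR true = false
(Z IFF W) IMPLIES (((U IMPLIES Y) OR (Y XOR V)) XOR ((((NOT (Z AND Y) IMPLIES U) XOR ((V IFF Z) XOR NOT (Y IFF V))) IFF U) IFF (Z IFF (W XOR X)))) = true IMPLIES false = false
X XOR ((Z IFF W) IMPLIES (((U IMPLIES Y) OR (Y XOR V)) XOR ((((NOT (Z AND Y) IMPLIES U) XOR ((V IFF Z) XOR NOT (Y IFF V))) IFF U) IFF (Z IFF (W XOR X))))) = false XOR false = false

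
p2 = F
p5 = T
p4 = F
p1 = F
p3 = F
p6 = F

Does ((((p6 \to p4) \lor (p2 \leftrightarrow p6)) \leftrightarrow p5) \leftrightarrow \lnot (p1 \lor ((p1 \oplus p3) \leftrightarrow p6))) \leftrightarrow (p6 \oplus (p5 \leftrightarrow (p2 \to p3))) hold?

Substituting p2=F, p5=T, p4=F, p1=F, p3=F, p6=F:
p6 \to p4 = F \to F = T
p2 \leftrightarrow p6 = F \leftrightarrow F = T
(p6 \to p4) \lor (p2 \leftrightarrow p6) = T \lor T = T
((p6 \to p4) \lor (p2 \leftrightarrow p6)) \leftrightarrow p5 = T \leftrightarrow T = T
p1 \oplus p3 = F \oplus F = F
(p1 \oplus p3) \leftrightarrow p6 = F \leftrightarrow F = T
p1 \lor ((p1 \oplus p3) \leftrightarrow p6) = F \lor T = T
\lnot (p1 \lor ((p1 \oplus p3) \leftrightarrow p6)) = \lnot T = F
(((p6 \to p4) \lor (p2 \leftrightarrow p6)) \leftrightarrow p5) \leftrightarrow \lnot (p1 \lor ((p1 \oplus p3) \leftrightarrow p6)) = T \leftrightarrow F = F
p2 \to p3 = F \to F = T
p5 \leftrightarrow (p2 \to p3) = T \leftrightarrow T = T
p6 \oplus (p5 \leftrightarrow (p2 \to p3)) = F \oplus T = T
((((p6 \to p4) \lor (p2 \leftrightarrow p6)) \leftrightarrow p5) \leftrightarrow \lnot (p1 \lor ((p1 \oplus p3) \leftrightarrow p6))) \leftrightarrow (p6 \oplus (p5 \leftrightarrow (p2 \to p3))) = F \leftrightarrow T = F

F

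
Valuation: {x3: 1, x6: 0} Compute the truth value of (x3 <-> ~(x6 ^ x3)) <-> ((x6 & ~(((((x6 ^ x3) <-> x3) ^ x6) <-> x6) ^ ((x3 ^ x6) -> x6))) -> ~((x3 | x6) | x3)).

x6 ^ x3 = 0 ^ 1 = 1
~(x6 ^ x3) = ~1 = 0
x3 <-> ~(x6 ^ x3) = 1 <-> 0 = 0
x6 ^ x3 = 0 ^ 1 = 1
(x6 ^ x3) <-> x3 = 1 <-> 1 = 1
((x6 ^ x3) <-> x3) ^ x6 = 1 ^ 0 = 1
(((x6 ^ x3) <-> x3) ^ x6) <-> x6 = 1 <-> 0 = 0
x3 ^ x6 = 1 ^ 0 = 1
(x3 ^ x6) -> x6 = 1 -> 0 = 0
((((x6 ^ x3) <-> x3) ^ x6) <-> x6) ^ ((x3 ^ x6) -> x6) = 0 ^ 0 = 0
~(((((x6 ^ x3) <-> x3) ^ x6) <-> x6) ^ ((x3 ^ x6) -> x6)) = ~0 = 1
x6 & ~(((((x6 ^ x3) <-> x3) ^ x6) <-> x6) ^ ((x3 ^ x6) -> x6)) = 0 & 1 = 0
x3 | x6 = 1 | 0 = 1
(x3 | x6) | x3 = 1 | 1 = 1
~((x3 | x6) | x3) = ~1 = 0
(x6 & ~(((((x6 ^ x3) <-> x3) ^ x6) <-> x6) ^ ((x3 ^ x6) -> x6))) -> ~((x3 | x6) | x3) = 0 -> 0 = 1
(x3 <-> ~(x6 ^ x3)) <-> ((x6 & ~(((((x6 ^ x3) <-> x3) ^ x6) <-> x6) ^ ((x3 ^ x6) -> x6))) -> ~((x3 | x6) | x3)) = 0 <-> 1 = 0

0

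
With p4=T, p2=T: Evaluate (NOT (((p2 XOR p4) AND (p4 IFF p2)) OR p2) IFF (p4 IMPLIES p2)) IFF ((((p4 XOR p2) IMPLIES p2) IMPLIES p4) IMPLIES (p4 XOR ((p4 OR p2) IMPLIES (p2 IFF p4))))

Substituting p4=T, p2=T:
p2 XOR p4 = T XOR T = F
p4 IFF p2 = T IFF T = T
(p2 XOR p4) AND (p4 IFF p2) = F AND T = F
((p2 XOR p4) AND (p4 IFF p2)) OR p2 = F OR T = T
NOT (((p2 XOR p4) AND (p4 IFF p2)) OR p2) = NOT T = F
p4 IMPLIES p2 = T IMPLIES T = T
NOT (((p2 XOR p4) AND (p4 IFF p2)) OR p2) IFF (p4 IMPLIES p2) = F IFF T = F
p4 XOR p2 = T XOR T = F
(p4 XOR p2) IMPLIES p2 = F IMPLIES T = T
((p4 XOR p2) IMPLIES p2) IMPLIES p4 = T IMPLIES T = T
p4 OR p2 = T OR T = T
p2 IFF p4 = T IFF T = T
(p4 OR p2) IMPLIES (p2 IFF p4) = T IMPLIES T = T
p4 XOR ((p4 OR p2) IMPLIES (p2 IFF p4)) = T XOR T = F
(((p4 XOR p2) IMPLIES p2) IMPLIES p4) IMPLIES (p4 XOR ((p4 OR p2) IMPLIES (p2 IFF p4))) = T IMPLIES F = F
(NOT (((p2 XOR p4) AND (p4 IFF p2)) OR p2) IFF (p4 IMPLIES p2)) IFF ((((p4 XOR p2) IMPLIES p2) IMPLIES p4) IMPLIES (p4 XOR ((p4 OR p2) IMPLIES (p2 IFF p4)))) = F IFF F = T

T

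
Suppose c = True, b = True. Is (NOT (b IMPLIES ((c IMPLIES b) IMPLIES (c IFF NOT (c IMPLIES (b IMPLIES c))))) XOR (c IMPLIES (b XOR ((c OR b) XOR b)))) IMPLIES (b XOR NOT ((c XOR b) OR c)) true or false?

True

c IMPLIES b = True IMPLIES True = True
b IMPLIES c = True IMPLIES True = True
c IMPLIES (b IMPLIES c) = True IMPLIES True = True
NOT (c IMPLIES (b IMPLIES c)) = NOT True = False
c IFF NOT (c IMPLIES (b IMPLIES c)) = True IFF False = False
(c IMPLIES b) IMPLIES (c IFF NOT (c IMPLIES (b IMPLIES c))) = True IMPLIES False = False
b IMPLIES ((c IMPLIES b) IMPLIES (c IFF NOT (c IMPLIES (b IMPLIES c)))) = True IMPLIES False = False
NOT (b IMPLIES ((c IMPLIES b) IMPLIES (c IFF NOT (c IMPLIES (b IMPLIES c))))) = NOT False = True
c OR b = True OR True = True
(c OR b) XOR b = True XOR True = False
b XOR ((c OR b) XOR b) = True XOR False = True
c IMPLIES (b XOR ((c OR b) XOR b)) = True IMPLIES True = True
NOT (b IMPLIES ((c IMPLIES b) IMPLIES (c IFF NOT (c IMPLIES (b IMPLIES c))))) XOR (c IMPLIES (b XOR ((c OR b) XOR b))) = True XOR True = False
c XOR b = True XOR True = False
(c XOR b) OR c = False OR True = True
NOT ((c XOR b) OR c) = NOT True = False
b XOR NOT ((c XOR b) OR c) = True XOR False = True
(NOT (b IMPLIES ((c IMPLIES b) IMPLIES (c IFF NOT (c IMPLIES (b IMPLIES c))))) XOR (c IMPLIES (b XOR ((c OR b) XOR b)))) IMPLIES (b XOR NOT ((c XOR b) OR c)) = False IMPLIES True = True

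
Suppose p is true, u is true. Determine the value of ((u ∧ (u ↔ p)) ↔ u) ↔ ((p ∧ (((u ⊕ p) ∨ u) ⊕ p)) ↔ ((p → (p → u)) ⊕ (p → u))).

u ↔ p = T ↔ T = T
u ∧ (u ↔ p) = T ∧ T = T
(u ∧ (u ↔ p)) ↔ u = T ↔ T = T
u ⊕ p = T ⊕ T = F
(u ⊕ p) ∨ u = F ∨ T = T
((u ⊕ p) ∨ u) ⊕ p = T ⊕ T = F
p ∧ (((u ⊕ p) ∨ u) ⊕ p) = T ∧ F = F
p → u = T → T = T
p → (p → u) = T → T = T
p → u = T → T = T
(p → (p → u)) ⊕ (p → u) = T ⊕ T = F
(p ∧ (((u ⊕ p) ∨ u) ⊕ p)) ↔ ((p → (p → u)) ⊕ (p → u)) = F ↔ F = T
((u ∧ (u ↔ p)) ↔ u) ↔ ((p ∧ (((u ⊕ p) ∨ u) ⊕ p)) ↔ ((p → (p → u)) ⊕ (p → u))) = T ↔ T = T

T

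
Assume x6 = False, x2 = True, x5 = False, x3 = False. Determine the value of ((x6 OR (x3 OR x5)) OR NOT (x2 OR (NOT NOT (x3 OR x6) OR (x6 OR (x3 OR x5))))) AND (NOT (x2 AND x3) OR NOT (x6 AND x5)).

False

x3 OR x5 = False OR False = False
x6 OR (x3 OR x5) = False OR False = False
x3 OR x6 = False OR False = False
NOT (x3 OR x6) = NOT False = True
NOT NOT (x3 OR x6) = NOT True = False
x3 OR x5 = False OR False = False
x6 OR (x3 OR x5) = False OR False = False
NOT NOT (x3 OR x6) OR (x6 OR (x3 OR x5)) = False OR False = False
x2 OR (NOT NOT (x3 OR x6) OR (x6 OR (x3 OR x5))) = True OR False = True
NOT (x2 OR (NOT NOT (x3 OR x6) OR (x6 OR (x3 OR x5)))) = NOT True = False
(x6 OR (x3 OR x5)) OR NOT (x2 OR (NOT NOT (x3 OR x6) OR (x6 OR (x3 OR x5)))) = False OR False = False
x2 AND x3 = True AND False = False
NOT (x2 AND x3) = NOT False = True
x6 AND x5 = False AND False = False
NOT (x6 AND x5) = NOT False = True
NOT (x2 AND x3) OR NOT (x6 AND x5) = True OR True = True
((x6 OR (x3 OR x5)) OR NOT (x2 OR (NOT NOT (x3 OR x6) OR (x6 OR (x3 OR x5))))) AND (NOT (x2 AND x3) OR NOT (x6 AND x5)) = False AND True = False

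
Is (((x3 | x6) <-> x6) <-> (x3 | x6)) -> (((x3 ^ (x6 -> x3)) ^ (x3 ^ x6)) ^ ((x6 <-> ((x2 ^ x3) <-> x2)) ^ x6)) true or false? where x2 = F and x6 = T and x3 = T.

T

Substituting x2=F, x6=T, x3=T:
x3 | x6 = T | T = T
(x3 | x6) <-> x6 = T <-> T = T
x3 | x6 = T | T = T
((x3 | x6) <-> x6) <-> (x3 | x6) = T <-> T = T
x6 -> x3 = T -> T = T
x3 ^ (x6 -> x3) = T ^ T = F
x3 ^ x6 = T ^ T = F
(x3 ^ (x6 -> x3)) ^ (x3 ^ x6) = F ^ F = F
x2 ^ x3 = F ^ T = T
(x2 ^ x3) <-> x2 = T <-> F = F
x6 <-> ((x2 ^ x3) <-> x2) = T <-> F = F
(x6 <-> ((x2 ^ x3) <-> x2)) ^ x6 = F ^ T = T
((x3 ^ (x6 -> x3)) ^ (x3 ^ x6)) ^ ((x6 <-> ((x2 ^ x3) <-> x2)) ^ x6) = F ^ T = T
(((x3 | x6) <-> x6) <-> (x3 | x6)) -> (((x3 ^ (x6 -> x3)) ^ (x3 ^ x6)) ^ ((x6 <-> ((x2 ^ x3) <-> x2)) ^ x6)) = T -> T = T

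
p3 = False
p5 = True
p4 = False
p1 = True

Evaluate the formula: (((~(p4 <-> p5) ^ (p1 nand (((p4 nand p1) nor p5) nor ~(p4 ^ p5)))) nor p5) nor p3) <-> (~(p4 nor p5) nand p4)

Substituting p3=False, p5=True, p4=False, p1=True:
p4 <-> p5 = False <-> True = False
~(p4 <-> p5) = ~False = True
p4 nand p1 = False nand True = True
(p4 nand p1) nor p5 = True nor True = False
p4 ^ p5 = False ^ True = True
~(p4 ^ p5) = ~True = False
((p4 nand p1) nor p5) nor ~(p4 ^ p5) = False nor False = True
p1 nand (((p4 nand p1) nor p5) nor ~(p4 ^ p5)) = True nand True = False
~(p4 <-> p5) ^ (p1 nand (((p4 nand p1) nor p5) nor ~(p4 ^ p5))) = True ^ False = True
(~(p4 <-> p5) ^ (p1 nand (((p4 nand p1) nor p5) nor ~(p4 ^ p5)))) nor p5 = True nor True = False
((~(p4 <-> p5) ^ (p1 nand (((p4 nand p1) nor p5) nor ~(p4 ^ p5)))) nor p5) nor p3 = False nor False = True
p4 nor p5 = False nor True = False
~(p4 nor p5) = ~False = True
~(p4 nor p5) nand p4 = True nand False = True
(((~(p4 <-> p5) ^ (p1 nand (((p4 nand p1) nor p5) nor ~(p4 ^ p5)))) nor p5) nor p3) <-> (~(p4 nor p5) nand p4) = True <-> True = True

True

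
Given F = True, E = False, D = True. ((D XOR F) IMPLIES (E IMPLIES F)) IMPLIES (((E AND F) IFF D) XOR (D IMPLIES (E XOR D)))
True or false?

D XOR F = True XOR True = False
E IMPLIES F = False IMPLIES True = True
(D XOR F) IMPLIES (E IMPLIES F) = False IMPLIES True = True
E AND F = False AND True = False
(E AND F) IFF D = False IFF True = False
E XOR D = False XOR True = True
D IMPLIES (E XOR D) = True IMPLIES True = True
((E AND F) IFF D) XOR (D IMPLIES (E XOR D)) = False XOR True = True
((D XOR F) IMPLIES (E IMPLIES F)) IMPLIES (((E AND F) IFF D) XOR (D IMPLIES (E XOR D))) = True IMPLIES True = True

True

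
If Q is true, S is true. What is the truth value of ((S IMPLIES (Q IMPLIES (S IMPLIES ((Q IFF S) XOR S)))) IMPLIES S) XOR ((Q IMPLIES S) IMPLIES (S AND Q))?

Q IFF S = True IFF True = True
(Q IFF S) XOR S = True XOR True = False
S IMPLIES ((Q IFF S) XOR S) = True IMPLIES False = False
Q IMPLIES (S IMPLIES ((Q IFF S) XOR S)) = True IMPLIES False = False
S IMPLIES (Q IMPLIES (S IMPLIES ((Q IFF S) XOR S))) = True IMPLIES False = False
(S IMPLIES (Q IMPLIES (S IMPLIES ((Q IFF S) XOR S)))) IMPLIES S = False IMPLIES True = True
Q IMPLIES S = True IMPLIES True = True
S AND Q = True AND True = True
(Q IMPLIES S) IMPLIES (S AND Q) = True IMPLIES True = True
((S IMPLIES (Q IMPLIES (S IMPLIES ((Q IFF S) XOR S)))) IMPLIES S) XOR ((Q IMPLIES S) IMPLIES (S AND Q)) = True XOR True = False

False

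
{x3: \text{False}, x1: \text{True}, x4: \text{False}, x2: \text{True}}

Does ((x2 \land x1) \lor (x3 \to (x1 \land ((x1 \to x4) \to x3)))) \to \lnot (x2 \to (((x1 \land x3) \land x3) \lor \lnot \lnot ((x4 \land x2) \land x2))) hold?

\text{True}

x2 \land x1 = \text{True} \land \text{True} = \text{True}
x1 \to x4 = \text{True} \to \text{False} = \text{False}
(x1 \to x4) \to x3 = \text{False} \to \text{False} = \text{True}
x1 \land ((x1 \to x4) \to x3) = \text{True} \land \text{True} = \text{True}
x3 \to (x1 \land ((x1 \to x4) \to x3)) = \text{False} \to \text{True} = \text{True}
(x2 \land x1) \lor (x3 \to (x1 \land ((x1 \to x4) \to x3))) = \text{True} \lor \text{True} = \text{True}
x1 \land x3 = \text{True} \land \text{False} = \text{False}
(x1 \land x3) \land x3 = \text{False} \land \text{False} = \text{False}
x4 \land x2 = \text{False} \land \text{True} = \text{False}
(x4 \land x2) \land x2 = \text{False} \land \text{True} = \text{False}
\lnot ((x4 \land x2) \land x2) = \lnot \text{False} = \text{True}
\lnot \lnot ((x4 \land x2) \land x2) = \lnot \text{True} = \text{False}
((x1 \land x3) \land x3) \lor \lnot \lnot ((x4 \land x2) \land x2) = \text{False} \lor \text{False} = \text{False}
x2 \to (((x1 \land x3) \land x3) \lor \lnot \lnot ((x4 \land x2) \land x2)) = \text{True} \to \text{False} = \text{False}
\lnot (x2 \to (((x1 \land x3) \land x3) \lor \lnot \lnot ((x4 \land x2) \land x2))) = \lnot \text{False} = \text{True}
((x2 \land x1) \lor (x3 \to (x1 \land ((x1 \to x4) \to x3)))) \to \lnot (x2 \to (((x1 \land x3) \land x3) \lor \lnot \lnot ((x4 \land x2) \land x2))) = \text{True} \to \text{True} = \text{True}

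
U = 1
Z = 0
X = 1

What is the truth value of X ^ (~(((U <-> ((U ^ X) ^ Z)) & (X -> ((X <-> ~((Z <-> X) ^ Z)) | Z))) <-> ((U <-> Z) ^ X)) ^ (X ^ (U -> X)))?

U ^ X = 1 ^ 1 = 0
(U ^ X) ^ Z = 0 ^ 0 = 0
U <-> ((U ^ X) ^ Z) = 1 <-> 0 = 0
Z <-> X = 0 <-> 1 = 0
(Z <-> X) ^ Z = 0 ^ 0 = 0
~((Z <-> X) ^ Z) = ~0 = 1
X <-> ~((Z <-> X) ^ Z) = 1 <-> 1 = 1
(X <-> ~((Z <-> X) ^ Z)) | Z = 1 | 0 = 1
X -> ((X <-> ~((Z <-> X) ^ Z)) | Z) = 1 -> 1 = 1
(U <-> ((U ^ X) ^ Z)) & (X -> ((X <-> ~((Z <-> X) ^ Z)) | Z)) = 0 & 1 = 0
U <-> Z = 1 <-> 0 = 0
(U <-> Z) ^ X = 0 ^ 1 = 1
((U <-> ((U ^ X) ^ Z)) & (X -> ((X <-> ~((Z <-> X) ^ Z)) | Z))) <-> ((U <-> Z) ^ X) = 0 <-> 1 = 0
~(((U <-> ((U ^ X) ^ Z)) & (X -> ((X <-> ~((Z <-> X) ^ Z)) | Z))) <-> ((U <-> Z) ^ X)) = ~0 = 1
U -> X = 1 -> 1 = 1
X ^ (U -> X) = 1 ^ 1 = 0
~(((U <-> ((U ^ X) ^ Z)) & (X -> ((X <-> ~((Z <-> X) ^ Z)) | Z))) <-> ((U <-> Z) ^ X)) ^ (X ^ (U -> X)) = 1 ^ 0 = 1
X ^ (~(((U <-> ((U ^ X) ^ Z)) & (X -> ((X <-> ~((Z <-> X) ^ Z)) | Z))) <-> ((U <-> Z) ^ X)) ^ (X ^ (U -> X))) = 1 ^ 1 = 0

0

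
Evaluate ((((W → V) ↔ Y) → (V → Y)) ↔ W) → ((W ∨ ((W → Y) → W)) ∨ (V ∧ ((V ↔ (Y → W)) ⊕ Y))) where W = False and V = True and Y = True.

True

W → V = False → True = True
(W → V) ↔ Y = True ↔ True = True
V → Y = True → True = True
((W → V) ↔ Y) → (V → Y) = True → True = True
(((W → V) ↔ Y) → (V → Y)) ↔ W = True ↔ False = False
W → Y = False → True = True
(W → Y) → W = True → False = False
W ∨ ((W → Y) → W) = False ∨ False = False
Y → W = True → False = False
V ↔ (Y → W) = True ↔ False = False
(V ↔ (Y → W)) ⊕ Y = False ⊕ True = True
V ∧ ((V ↔ (Y → W)) ⊕ Y) = True ∧ True = True
(W ∨ ((W → Y) → W)) ∨ (V ∧ ((V ↔ (Y → W)) ⊕ Y)) = False ∨ True = True
((((W → V) ↔ Y) → (V → Y)) ↔ W) → ((W ∨ ((W → Y) → W)) ∨ (V ∧ ((V ↔ (Y → W)) ⊕ Y))) = False → True = True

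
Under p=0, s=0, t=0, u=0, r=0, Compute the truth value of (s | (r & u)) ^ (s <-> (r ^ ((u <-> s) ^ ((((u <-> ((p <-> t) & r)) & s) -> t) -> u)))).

r & u = 0 & 0 = 0
s | (r & u) = 0 | 0 = 0
u <-> s = 0 <-> 0 = 1
p <-> t = 0 <-> 0 = 1
(p <-> t) & r = 1 & 0 = 0
u <-> ((p <-> t) & r) = 0 <-> 0 = 1
(u <-> ((p <-> t) & r)) & s = 1 & 0 = 0
((u <-> ((p <-> t) & r)) & s) -> t = 0 -> 0 = 1
(((u <-> ((p <-> t) & r)) & s) -> t) -> u = 1 -> 0 = 0
(u <-> s) ^ ((((u <-> ((p <-> t) & r)) & s) -> t) -> u) = 1 ^ 0 = 1
r ^ ((u <-> s) ^ ((((u <-> ((p <-> t) & r)) & s) -> t) -> u)) = 0 ^ 1 = 1
s <-> (r ^ ((u <-> s) ^ ((((u <-> ((p <-> t) & r)) & s) -> t) -> u))) = 0 <-> 1 = 0
(s | (r & u)) ^ (s <-> (r ^ ((u <-> s) ^ ((((u <-> ((p <-> t) & r)) & s) -> t) -> u)))) = 0 ^ 0 = 0

0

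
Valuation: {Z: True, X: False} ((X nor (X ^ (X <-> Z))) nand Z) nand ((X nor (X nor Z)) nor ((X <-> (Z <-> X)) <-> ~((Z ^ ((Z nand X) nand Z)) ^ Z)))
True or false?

True

X <-> Z = False <-> True = False
X ^ (X <-> Z) = False ^ False = False
X nor (X ^ (X <-> Z)) = False nor False = True
(X nor (X ^ (X <-> Z))) nand Z = True nand True = False
X nor Z = False nor True = False
X nor (X nor Z) = False nor False = True
Z <-> X = True <-> False = False
X <-> (Z <-> X) = False <-> False = True
Z nand X = True nand False = True
(Z nand X) nand Z = True nand True = False
Z ^ ((Z nand X) nand Z) = True ^ False = True
(Z ^ ((Z nand X) nand Z)) ^ Z = True ^ True = False
~((Z ^ ((Z nand X) nand Z)) ^ Z) = ~False = True
(X <-> (Z <-> X)) <-> ~((Z ^ ((Z nand X) nand Z)) ^ Z) = True <-> True = True
(X nor (X nor Z)) nor ((X <-> (Z <-> X)) <-> ~((Z ^ ((Z nand X) nand Z)) ^ Z)) = True nor True = False
((X nor (X ^ (X <-> Z))) nand Z) nand ((X nor (X nor Z)) nor ((X <-> (Z <-> X)) <-> ~((Z ^ ((Z nand X) nand Z)) ^ Z))) = False nand False = True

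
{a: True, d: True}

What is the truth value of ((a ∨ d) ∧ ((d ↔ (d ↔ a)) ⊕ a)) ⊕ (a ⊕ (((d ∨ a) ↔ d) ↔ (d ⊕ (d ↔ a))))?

True

a ∨ d = True ∨ True = True
d ↔ a = True ↔ True = True
d ↔ (d ↔ a) = True ↔ True = True
(d ↔ (d ↔ a)) ⊕ a = True ⊕ True = False
(a ∨ d) ∧ ((d ↔ (d ↔ a)) ⊕ a) = True ∧ False = False
d ∨ a = True ∨ True = True
(d ∨ a) ↔ d = True ↔ True = True
d ↔ a = True ↔ True = True
d ⊕ (d ↔ a) = True ⊕ True = False
((d ∨ a) ↔ d) ↔ (d ⊕ (d ↔ a)) = True ↔ False = False
a ⊕ (((d ∨ a) ↔ d) ↔ (d ⊕ (d ↔ a))) = True ⊕ False = True
((a ∨ d) ∧ ((d ↔ (d ↔ a)) ⊕ a)) ⊕ (a ⊕ (((d ∨ a) ↔ d) ↔ (d ⊕ (d ↔ a)))) = False ⊕ True = True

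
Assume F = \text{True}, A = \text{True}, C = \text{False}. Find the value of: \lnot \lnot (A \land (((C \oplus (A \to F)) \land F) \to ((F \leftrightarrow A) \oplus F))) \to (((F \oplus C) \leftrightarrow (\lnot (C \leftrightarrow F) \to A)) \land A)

A \to F = \text{True} \to \text{True} = \text{True}
C \oplus (A \to F) = \text{False} \oplus \text{True} = \text{True}
(C \oplus (A \to F)) \land F = \text{True} \land \text{True} = \text{True}
F \leftrightarrow A = \text{True} \leftrightarrow \text{True} = \text{True}
(F \leftrightarrow A) \oplus F = \text{True} \oplus \text{True} = \text{False}
((C \oplus (A \to F)) \land F) \to ((F \leftrightarrow A) \oplus F) = \text{True} \to \text{False} = \text{False}
A \land (((C \oplus (A \to F)) \land F) \to ((F \leftrightarrow A) \oplus F)) = \text{True} \land \text{False} = \text{False}
\lnot (A \land (((C \oplus (A \to F)) \land F) \to ((F \leftrightarrow A) \oplus F))) = \lnot \text{False} = \text{True}
\lnot \lnot (A \land (((C \oplus (A \to F)) \land F) \to ((F \leftrightarrow A) \oplus F))) = \lnot \text{True} = \text{False}
F \oplus C = \text{True} \oplus \text{False} = \text{True}
C \leftrightarrow F = \text{False} \leftrightarrow \text{True} = \text{False}
\lnot (C \leftrightarrow F) = \lnot \text{False} = \text{True}
\lnot (C \leftrightarrow F) \to A = \text{True} \to \text{True} = \text{True}
(F \oplus C) \leftrightarrow (\lnot (C \leftrightarrow F) \to A) = \text{True} \leftrightarrow \text{True} = \text{True}
((F \oplus C) \leftrightarrow (\lnot (C \leftrightarrow F) \to A)) \land A = \text{True} \land \text{True} = \text{True}
\lnot \lnot (A \land (((C \oplus (A \to F)) \land F) \to ((F \leftrightarrow A) \oplus F))) \to (((F \oplus C) \leftrightarrow (\lnot (C \leftrightarrow F) \to A)) \land A) = \text{False} \to \text{True} = \text{True}

\text{True}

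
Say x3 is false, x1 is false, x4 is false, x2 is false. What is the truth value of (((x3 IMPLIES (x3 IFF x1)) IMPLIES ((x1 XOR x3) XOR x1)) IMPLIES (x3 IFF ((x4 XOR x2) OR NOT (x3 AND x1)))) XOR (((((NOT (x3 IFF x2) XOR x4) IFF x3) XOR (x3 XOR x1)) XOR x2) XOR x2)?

False

x3 IFF x1 = False IFF False = True
x3 IMPLIES (x3 IFF x1) = False IMPLIES True = True
x1 XOR x3 = False XOR False = False
(x1 XOR x3) XOR x1 = False XOR False = False
(x3 IMPLIES (x3 IFF x1)) IMPLIES ((x1 XOR x3) XOR x1) = True IMPLIES False = False
x4 XOR x2 = False XOR False = False
x3 AND x1 = False AND False = False
NOT (x3 AND x1) = NOT False = True
(x4 XOR x2) OR NOT (x3 AND x1) = False OR True = True
x3 IFF ((x4 XOR x2) OR NOT (x3 AND x1)) = False IFF True = False
((x3 IMPLIES (x3 IFF x1)) IMPLIES ((x1 XOR x3) XOR x1)) IMPLIES (x3 IFF ((x4 XOR x2) OR NOT (x3 AND x1))) = False IMPLIES False = True
x3 IFF x2 = False IFF False = True
NOT (x3 IFF x2) = NOT True = False
NOT (x3 IFF x2) XOR x4 = False XOR False = False
(NOT (x3 IFF x2) XOR x4) IFF x3 = False IFF False = True
x3 XOR x1 = False XOR False = False
((NOT (x3 IFF x2) XOR x4) IFF x3) XOR (x3 XOR x1) = True XOR False = True
(((NOT (x3 IFF x2) XOR x4) IFF x3) XOR (x3 XOR x1)) XOR x2 = True XOR False = True
((((NOT (x3 IFF x2) XOR x4) IFF x3) XOR (x3 XOR x1)) XOR x2) XOR x2 = True XOR False = True
(((x3 IMPLIES (x3 IFF x1)) IMPLIES ((x1 XOR x3) XOR x1)) IMPLIES (x3 IFF ((x4 XOR x2) OR NOT (x3 AND x1)))) XOR (((((NOT (x3 IFF x2) XOR x4) IFF x3) XOR (x3 XOR x1)) XOR x2) XOR x2) = True XOR True = False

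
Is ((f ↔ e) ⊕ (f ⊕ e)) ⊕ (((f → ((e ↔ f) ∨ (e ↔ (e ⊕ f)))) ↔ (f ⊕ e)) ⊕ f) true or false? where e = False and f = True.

False

f ↔ e = True ↔ False = False
f ⊕ e = True ⊕ False = True
(f ↔ e) ⊕ (f ⊕ e) = False ⊕ True = True
e ↔ f = False ↔ True = False
e ⊕ f = False ⊕ True = True
e ↔ (e ⊕ f) = False ↔ True = False
(e ↔ f) ∨ (e ↔ (e ⊕ f)) = False ∨ False = False
f → ((e ↔ f) ∨ (e ↔ (e ⊕ f))) = True → False = False
f ⊕ e = True ⊕ False = True
(f → ((e ↔ f) ∨ (e ↔ (e ⊕ f)))) ↔ (f ⊕ e) = False ↔ True = False
((f → ((e ↔ f) ∨ (e ↔ (e ⊕ f)))) ↔ (f ⊕ e)) ⊕ f = False ⊕ True = True
((f ↔ e) ⊕ (f ⊕ e)) ⊕ (((f → ((e ↔ f) ∨ (e ↔ (e ⊕ f)))) ↔ (f ⊕ e)) ⊕ f) = True ⊕ True = False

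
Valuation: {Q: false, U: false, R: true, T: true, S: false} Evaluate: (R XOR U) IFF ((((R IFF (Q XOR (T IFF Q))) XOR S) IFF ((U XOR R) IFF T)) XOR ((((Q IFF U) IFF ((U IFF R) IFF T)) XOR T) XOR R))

R XOR U = true XOR false = true
T IFF Q = true IFF false = false
Q XOR (T IFF Q) = false XOR false = false
R IFF (Q XOR (T IFF Q)) = true IFF false = false
(R IFF (Q XOR (T IFF Q))) XOR S = false XOR false = false
U XOR R = false XOR true = true
(U XOR R) IFF T = true IFF true = true
((R IFF (Q XOR (T IFF Q))) XOR S) IFF ((U XOR R) IFF T) = false IFF true = false
Q IFF U = false IFF false = true
U IFF R = false IFF true = false
(U IFF R) IFF T = false IFF true = false
(Q IFF U) IFF ((U IFF R) IFF T) = true IFF false = false
((Q IFF U) IFF ((U IFF R) IFF T)) XOR T = false XOR true = true
(((Q IFF U) IFF ((U IFF R) IFF T)) XOR T) XOR R = true XOR true = false
(((R IFF (Q XOR (T IFF Q))) XOR S) IFF ((U XOR R) IFF T)) XOR ((((Q IFF U) IFF ((U IFF R) IFF T)) XOR T) XOR R) = false XOR false = false
(R XOR U) IFF ((((R IFF (Q XOR (T IFF Q))) XOR S) IFF ((U XOR R) IFF T)) XOR ((((Q IFF U) IFF ((U IFF R) IFF T)) XOR T) XOR R)) = true IFF false = false

false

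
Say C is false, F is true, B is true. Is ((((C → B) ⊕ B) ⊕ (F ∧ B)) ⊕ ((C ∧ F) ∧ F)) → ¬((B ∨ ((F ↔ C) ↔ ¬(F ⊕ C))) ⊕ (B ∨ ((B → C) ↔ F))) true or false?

True

Substituting C=False, F=True, B=True:
C → B = False → True = True
(C → B) ⊕ B = True ⊕ True = False
F ∧ B = True ∧ True = True
((C → B) ⊕ B) ⊕ (F ∧ B) = False ⊕ True = True
C ∧ F = False ∧ True = False
(C ∧ F) ∧ F = False ∧ True = False
(((C → B) ⊕ B) ⊕ (F ∧ B)) ⊕ ((C ∧ F) ∧ F) = True ⊕ False = True
F ↔ C = True ↔ False = False
F ⊕ C = True ⊕ False = True
¬(F ⊕ C) = ¬True = False
(F ↔ C) ↔ ¬(F ⊕ C) = False ↔ False = True
B ∨ ((F ↔ C) ↔ ¬(F ⊕ C)) = True ∨ True = True
B → C = True → False = False
(B → C) ↔ F = False ↔ True = False
B ∨ ((B → C) ↔ F) = True ∨ False = True
(B ∨ ((F ↔ C) ↔ ¬(F ⊕ C))) ⊕ (B ∨ ((B → C) ↔ F)) = True ⊕ True = False
¬((B ∨ ((F ↔ C) ↔ ¬(F ⊕ C))) ⊕ (B ∨ ((B → C) ↔ F))) = ¬False = True
((((C → B) ⊕ B) ⊕ (F ∧ B)) ⊕ ((C ∧ F) ∧ F)) → ¬((B ∨ ((F ↔ C) ↔ ¬(F ⊕ C))) ⊕ (B ∨ ((B → C) ↔ F))) = True → True = True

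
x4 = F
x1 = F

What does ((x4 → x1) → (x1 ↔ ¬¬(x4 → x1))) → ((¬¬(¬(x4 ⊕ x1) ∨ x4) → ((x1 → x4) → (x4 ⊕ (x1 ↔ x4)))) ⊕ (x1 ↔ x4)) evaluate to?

x4 → x1 = F → F = T
x4 → x1 = F → F = T
¬(x4 → x1) = ¬T = F
¬¬(x4 → x1) = ¬F = T
x1 ↔ ¬¬(x4 → x1) = F ↔ T = F
(x4 → x1) → (x1 ↔ ¬¬(x4 → x1)) = T → F = F
x4 ⊕ x1 = F ⊕ F = F
¬(x4 ⊕ x1) = ¬F = T
¬(x4 ⊕ x1) ∨ x4 = T ∨ F = T
¬(¬(x4 ⊕ x1) ∨ x4) = ¬T = F
¬¬(¬(x4 ⊕ x1) ∨ x4) = ¬F = T
x1 → x4 = F → F = T
x1 ↔ x4 = F ↔ F = T
x4 ⊕ (x1 ↔ x4) = F ⊕ T = T
(x1 → x4) → (x4 ⊕ (x1 ↔ x4)) = T → T = T
¬¬(¬(x4 ⊕ x1) ∨ x4) → ((x1 → x4) → (x4 ⊕ (x1 ↔ x4))) = T → T = T
x1 ↔ x4 = F ↔ F = T
(¬¬(¬(x4 ⊕ x1) ∨ x4) → ((x1 → x4) → (x4 ⊕ (x1 ↔ x4)))) ⊕ (x1 ↔ x4) = T ⊕ T = F
((x4 → x1) → (x1 ↔ ¬¬(x4 → x1))) → ((¬¬(¬(x4 ⊕ x1) ∨ x4) → ((x1 → x4) → (x4 ⊕ (x1 ↔ x4)))) ⊕ (x1 ↔ x4)) = F → F = T

T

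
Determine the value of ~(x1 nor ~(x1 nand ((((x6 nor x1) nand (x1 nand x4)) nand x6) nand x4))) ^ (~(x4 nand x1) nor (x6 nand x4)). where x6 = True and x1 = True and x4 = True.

x6 nor x1 = True nor True = False
x1 nand x4 = True nand True = False
(x6 nor x1) nand (x1 nand x4) = False nand False = True
((x6 nor x1) nand (x1 nand x4)) nand x6 = True nand True = False
(((x6 nor x1) nand (x1 nand x4)) nand x6) nand x4 = False nand True = True
x1 nand ((((x6 nor x1) nand (x1 nand x4)) nand x6) nand x4) = True nand True = False
~(x1 nand ((((x6 nor x1) nand (x1 nand x4)) nand x6) nand x4)) = ~False = True
x1 nor ~(x1 nand ((((x6 nor x1) nand (x1 nand x4)) nand x6) nand x4)) = True nor True = False
~(x1 nor ~(x1 nand ((((x6 nor x1) nand (x1 nand x4)) nand x6) nand x4))) = ~False = True
x4 nand x1 = True nand True = False
~(x4 nand x1) = ~False = True
x6 nand x4 = True nand True = False
~(x4 nand x1) nor (x6 nand x4) = True nor False = False
~(x1 nor ~(x1 nand ((((x6 nor x1) nand (x1 nand x4)) nand x6) nand x4))) ^ (~(x4 nand x1) nor (x6 nand x4)) = True ^ False = True

True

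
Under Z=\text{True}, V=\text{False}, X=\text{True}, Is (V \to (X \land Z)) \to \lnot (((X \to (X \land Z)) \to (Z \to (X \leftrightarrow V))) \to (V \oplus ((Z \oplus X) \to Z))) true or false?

\text{False}

X \land Z = \text{True} \land \text{True} = \text{True}
V \to (X \land Z) = \text{False} \to \text{True} = \text{True}
X \land Z = \text{True} \land \text{True} = \text{True}
X \to (X \land Z) = \text{True} \to \text{True} = \text{True}
X \leftrightarrow V = \text{True} \leftrightarrow \text{False} = \text{False}
Z \to (X \leftrightarrow V) = \text{True} \to \text{False} = \text{False}
(X \to (X \land Z)) \to (Z \to (X \leftrightarrow V)) = \text{True} \to \text{False} = \text{False}
Z \oplus X = \text{True} \oplus \text{True} = \text{False}
(Z \oplus X) \to Z = \text{False} \to \text{True} = \text{True}
V \oplus ((Z \oplus X) \to Z) = \text{False} \oplus \text{True} = \text{True}
((X \to (X \land Z)) \to (Z \to (X \leftrightarrow V))) \to (V \oplus ((Z \oplus X) \to Z)) = \text{False} \to \text{True} = \text{True}
\lnot (((X \to (X \land Z)) \to (Z \to (X \leftrightarrow V))) \to (V \oplus ((Z \oplus X) \to Z))) = \lnot \text{True} = \text{False}
(V \to (X \land Z)) \to \lnot (((X \to (X \land Z)) \to (Z \to (X \leftrightarrow V))) \to (V \oplus ((Z \oplus X) \to Z))) = \text{True} \to \text{False} = \text{False}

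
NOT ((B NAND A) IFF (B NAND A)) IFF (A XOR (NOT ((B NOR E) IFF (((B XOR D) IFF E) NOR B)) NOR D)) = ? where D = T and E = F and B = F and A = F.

Substituting D=T, E=F, B=F, A=F:
B NAND A = F NAND F = T
B NAND A = F NAND F = T
(B NAND A) IFF (B NAND A) = T IFF T = T
NOT ((B NAND A) IFF (B NAND A)) = NOT T = F
B NOR E = F NOR F = T
B XOR D = F XOR T = T
(B XOR D) IFF E = T IFF F = F
((B XOR D) IFF E) NOR B = F NOR F = T
(B NOR E) IFF (((B XOR D) IFF E) NOR B) = T IFF T = T
NOT ((B NOR E) IFF (((B XOR D) IFF E) NOR B)) = NOT T = F
NOT ((B NOR E) IFF (((B XOR D) IFF E) NOR B)) NOR D = F NOR T = F
A XOR (NOT ((B NOR E) IFF (((B XOR D) IFF E) NOR B)) NOR D) = F XOR F = F
NOT ((B NAND A) IFF (B NAND A)) IFF (A XOR (NOT ((B NOR E) IFF (((B XOR D) IFF E) NOR B)) NOR D)) = F IFF F = T

T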